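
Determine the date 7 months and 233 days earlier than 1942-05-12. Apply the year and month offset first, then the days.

February 21, 1941

Going back 7 months and 233 days from May 12, 1942: first the month/year part, then the days.
month 5 − 7 = -2, which is month 10 of year 1941 → October 1941.
Day 12 is valid in October, giving October 12, 1941.
Now subtract 233 days from October 12, 1941.
Going back 12 days from October 12, 1941 reaches the end of the previous month; 233 − 12 = 221 left.
September 1941 has 30 days: 221 − 30 = 191 left.
August 1941 has 31 days: 191 − 31 = 160 left.
July 1941 has 31 days: 160 − 31 = 129 left.
June 1941 has 30 days: 129 − 30 = 99 left.
May 1941 has 31 days: 99 − 31 = 68 left.
April 1941 has 30 days: 68 − 30 = 38 left.
March 1941 has 31 days: 38 − 31 = 7 left.
February 1941 has 28 days; 28 − 7 = 21 → February 21, 1941.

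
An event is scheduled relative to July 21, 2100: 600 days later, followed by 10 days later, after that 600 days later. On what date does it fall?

Counting forward 600 days from July 21, 2100:
July has 31 days, so 31 − 21 = 10 days remain after July 21, 2100; 600 − 10 = 590 left.
August 2100 has 31 days: 590 − 31 = 559 left.
September 2100 has 30 days: 559 − 30 = 529 left.
October 2100 has 31 days: 529 − 31 = 498 left.
November 2100 has 30 days: 498 − 30 = 468 left.
December 2100 has 31 days: 468 − 31 = 437 left.
January 2101 has 31 days: 437 − 31 = 406 left.
February 2101 has 28 days (2101 is not a leap year): 406 − 28 = 378 left.
March 2101 has 31 days: 378 − 31 = 347 left.
April 2101 has 30 days: 347 − 30 = 317 left.
May 2101 has 31 days: 317 − 31 = 286 left.
June 2101 has 30 days: 286 − 30 = 256 left.
July 2101 has 31 days: 256 − 31 = 225 left.
August 2101 has 31 days: 225 − 31 = 194 left.
September 2101 has 30 days: 194 − 30 = 164 left.
October 2101 has 31 days: 164 − 31 = 133 left.
November 2101 has 30 days: 133 − 30 = 103 left.
December 2101 has 31 days: 103 − 31 = 72 left.
January 2102 has 31 days: 72 − 31 = 41 left.
February 2102 has 28 days (2102 is not a leap year): 41 − 28 = 13 left.
13 days into March 2102 → March 13, 2102.
Advancing 10 days from March 13, 2102:
March has 31 days; 13 + 10 = 23, still in March.
Advancing 600 days from March 23, 2102:
March has 31 days, so 31 − 23 = 8 days remain after March 23, 2102; 600 − 8 = 592 left.
April 2102 has 30 days: 592 − 30 = 562 left.
May 2102 has 31 days: 562 − 31 = 531 left.
June 2102 has 30 days: 531 − 30 = 501 left.
July 2102 has 31 days: 501 − 31 = 470 left.
August 2102 has 31 days: 470 − 31 = 439 left.
September 2102 has 30 days: 439 − 30 = 409 left.
October 2102 has 31 days: 409 − 31 = 378 left.
November 2102 has 30 days: 378 − 30 = 348 left.
December 2102 has 31 days: 348 − 31 = 317 left.
January 2103 has 31 days: 317 − 31 = 286 left.
February 2103 has 28 days (2103 is not a leap year): 286 − 28 = 258 left.
March 2103 has 31 days: 258 − 31 = 227 left.
April 2103 has 30 days: 227 − 30 = 197 left.
May 2103 has 31 days: 197 − 31 = 166 left.
June 2103 has 30 days: 166 − 30 = 136 left.
July 2103 has 31 days: 136 − 31 = 105 left.
August 2103 has 31 days: 105 − 31 = 74 left.
September 2103 has 30 days: 74 − 30 = 44 left.
October 2103 has 31 days: 44 − 31 = 13 left.
13 days into November 2103 → November 13, 2103.

November 13, 2103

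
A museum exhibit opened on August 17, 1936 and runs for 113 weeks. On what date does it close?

October 17, 1938

Advancing 113 weeks = 791 days from August 17, 1936.
August has 31 days, so 31 − 17 = 14 days remain after August 17, 1936; 791 − 14 = 777 left.
September 1936 has 30 days: 777 − 30 = 747 left.
October 1936 has 31 days: 747 − 31 = 716 left.
November 1936 has 30 days: 716 − 30 = 686 left.
December 1936 has 31 days: 686 − 31 = 655 left.
January 1937 has 31 days: 655 − 31 = 624 left.
February 1937 has 28 days (1937 is not a leap year): 624 − 28 = 596 left.
March 1937 has 31 days: 596 − 31 = 565 left.
April 1937 has 30 days: 565 − 30 = 535 left.
May 1937 has 31 days: 535 − 31 = 504 left.
June 1937 has 30 days: 504 − 30 = 474 left.
July 1937 has 31 days: 474 − 31 = 443 left.
August 1937 has 31 days: 443 − 31 = 412 left.
September 1937 has 30 days: 412 − 30 = 382 left.
October 1937 has 31 days: 382 − 31 = 351 left.
November 1937 has 30 days: 351 − 30 = 321 left.
December 1937 has 31 days: 321 − 31 = 290 left.
January 1938 has 31 days: 290 − 31 = 259 left.
February 1938 has 28 days (1938 is not a leap year): 259 − 28 = 231 left.
March 1938 has 31 days: 231 − 31 = 200 left.
April 1938 has 30 days: 200 − 30 = 170 left.
May 1938 has 31 days: 170 − 31 = 139 left.
June 1938 has 30 days: 139 − 30 = 109 left.
July 1938 has 31 days: 109 − 31 = 78 left.
August 1938 has 31 days: 78 − 31 = 47 left.
September 1938 has 30 days: 47 − 30 = 17 left.
17 days into October 1938 → October 17, 1938.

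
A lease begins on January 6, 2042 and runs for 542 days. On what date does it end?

Counting forward 542 days from January 6, 2042.
January has 31 days, so 31 − 6 = 25 days remain after January 6, 2042; 542 − 25 = 517 left.
February 2042 has 28 days (2042 is not a leap year): 517 − 28 = 489 left.
March 2042 has 31 days: 489 − 31 = 458 left.
April 2042 has 30 days: 458 − 30 = 428 left.
May 2042 has 31 days: 428 − 31 = 397 left.
June 2042 has 30 days: 397 − 30 = 367 left.
July 2042 has 31 days: 367 − 31 = 336 left.
August 2042 has 31 days: 336 − 31 = 305 left.
September 2042 has 30 days: 305 − 30 = 275 left.
October 2042 has 31 days: 275 − 31 = 244 left.
November 2042 has 30 days: 244 − 30 = 214 left.
December 2042 has 31 days: 214 − 31 = 183 left.
January 2043 has 31 days: 183 − 31 = 152 left.
February 2043 has 28 days (2043 is not a leap year): 152 − 28 = 124 left.
March 2043 has 31 days: 124 − 31 = 93 left.
April 2043 has 30 days: 93 − 30 = 63 left.
May 2043 has 31 days: 63 − 31 = 32 left.
June 2043 has 30 days: 32 − 30 = 2 left.
2 days into July 2043 → July 2, 2043.

July 2, 2043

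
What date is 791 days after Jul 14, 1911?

September 12, 1913

Adding 791 days from July 14, 1911.
July has 31 days, so 31 − 14 = 17 days remain after July 14, 1911; 791 − 17 = 774 left.
August 1911 has 31 days: 774 − 31 = 743 left.
September 1911 has 30 days: 743 − 30 = 713 left.
October 1911 has 31 days: 713 − 31 = 682 left.
November 1911 has 30 days: 682 − 30 = 652 left.
December 1911 has 31 days: 652 − 31 = 621 left.
January 1912 has 31 days: 621 − 31 = 590 left.
February 1912 has 29 days (1912 is a leap year): 590 − 29 = 561 left.
March 1912 has 31 days: 561 − 31 = 530 left.
April 1912 has 30 days: 530 − 30 = 500 left.
May 1912 has 31 days: 500 − 31 = 469 left.
June 1912 has 30 days: 469 − 30 = 439 left.
July 1912 has 31 days: 439 − 31 = 408 left.
August 1912 has 31 days: 408 − 31 = 377 left.
September 1912 has 30 days: 377 − 30 = 347 left.
October 1912 has 31 days: 347 − 31 = 316 left.
November 1912 has 30 days: 316 − 30 = 286 left.
December 1912 has 31 days: 286 − 31 = 255 left.
January 1913 has 31 days: 255 − 31 = 224 left.
February 1913 has 28 days (1913 is not a leap year): 224 − 28 = 196 left.
March 1913 has 31 days: 196 − 31 = 165 left.
April 1913 has 30 days: 165 − 30 = 135 left.
May 1913 has 31 days: 135 − 31 = 104 left.
June 1913 has 30 days: 104 − 30 = 74 left.
July 1913 has 31 days: 74 − 31 = 43 left.
August 1913 has 31 days: 43 − 31 = 12 left.
12 days into September 1913 → September 12, 1913.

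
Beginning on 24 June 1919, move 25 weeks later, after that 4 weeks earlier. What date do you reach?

November 18, 1919

Adding 25 weeks (= 175 days) from June 24, 1919:
June has 30 days, so 30 − 24 = 6 days remain after June 24, 1919; 175 − 6 = 169 left.
July 1919 has 31 days: 169 − 31 = 138 left.
August 1919 has 31 days: 138 − 31 = 107 left.
September 1919 has 30 days: 107 − 30 = 77 left.
October 1919 has 31 days: 77 − 31 = 46 left.
November 1919 has 30 days: 46 − 30 = 16 left.
16 days into December 1919 → December 16, 1919.
Going back 4 weeks (= 28 days) from December 16, 1919:
Going back 16 days from December 16, 1919 reaches the end of the previous month; 28 − 16 = 12 left.
November 1919 has 30 days; 30 − 12 = 18 → November 18, 1919.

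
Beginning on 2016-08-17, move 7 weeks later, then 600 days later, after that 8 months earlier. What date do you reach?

September 28, 2017

Adding 7 weeks (= 49 days) from August 17, 2016:
August has 31 days, so 31 − 17 = 14 days remain after August 17, 2016; 49 − 14 = 35 left.
September 2016 has 30 days: 35 − 30 = 5 left.
5 days into October 2016 → October 5, 2016.
Adding 600 days from October 5, 2016:
October has 31 days, so 31 − 5 = 26 days remain after October 5, 2016; 600 − 26 = 574 left.
November 2016 has 30 days: 574 − 30 = 544 left.
December 2016 has 31 days: 544 − 31 = 513 left.
January 2017 has 31 days: 513 − 31 = 482 left.
February 2017 has 28 days (2017 is not a leap year): 482 − 28 = 454 left.
March 2017 has 31 days: 454 − 31 = 423 left.
April 2017 has 30 days: 423 − 30 = 393 left.
May 2017 has 31 days: 393 − 31 = 362 left.
June 2017 has 30 days: 362 − 30 = 332 left.
July 2017 has 31 days: 332 − 31 = 301 left.
August 2017 has 31 days: 301 − 31 = 270 left.
September 2017 has 30 days: 270 − 30 = 240 left.
October 2017 has 31 days: 240 − 31 = 209 left.
November 2017 has 30 days: 209 − 30 = 179 left.
December 2017 has 31 days: 179 − 31 = 148 left.
January 2018 has 31 days: 148 − 31 = 117 left.
February 2018 has 28 days (2018 is not a leap year): 117 − 28 = 89 left.
March 2018 has 31 days: 89 − 31 = 58 left.
April 2018 has 30 days: 58 − 30 = 28 left.
28 days into May 2018 → May 28, 2018.
Subtracting 8 months from May 28, 2018:
month 5 − 8 = -3, which is month 9 of year 2017 → September 2017.
Day 28 is valid in September, giving September 28, 2017.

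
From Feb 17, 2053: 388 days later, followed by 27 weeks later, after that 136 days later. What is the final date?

January 31, 2055

Counting forward 388 days from February 17, 2053:
February has 28 days, so 28 − 17 = 11 days remain after February 17, 2053; 388 − 11 = 377 left.
March 2053 has 31 days: 377 − 31 = 346 left.
April 2053 has 30 days: 346 − 30 = 316 left.
May 2053 has 31 days: 316 − 31 = 285 left.
June 2053 has 30 days: 285 − 30 = 255 left.
July 2053 has 31 days: 255 − 31 = 224 left.
August 2053 has 31 days: 224 − 31 = 193 left.
September 2053 has 30 days: 193 − 30 = 163 left.
October 2053 has 31 days: 163 − 31 = 132 left.
November 2053 has 30 days: 132 − 30 = 102 left.
December 2053 has 31 days: 102 − 31 = 71 left.
January 2054 has 31 days: 71 − 31 = 40 left.
February 2054 has 28 days (2054 is not a leap year): 40 − 28 = 12 left.
12 days into March 2054 → March 12, 2054.
Advancing 27 weeks (= 189 days) from March 12, 2054:
March has 31 days, so 31 − 12 = 19 days remain after March 12, 2054; 189 − 19 = 170 left.
April 2054 has 30 days: 170 − 30 = 140 left.
May 2054 has 31 days: 140 − 31 = 109 left.
June 2054 has 30 days: 109 − 30 = 79 left.
July 2054 has 31 days: 79 − 31 = 48 left.
August 2054 has 31 days: 48 − 31 = 17 left.
17 days into September 2054 → September 17, 2054.
Advancing 136 days from September 17, 2054:
September has 30 days, so 30 − 17 = 13 days remain after September 17, 2054; 136 − 13 = 123 left.
October 2054 has 31 days: 123 − 31 = 92 left.
November 2054 has 30 days: 92 − 30 = 62 left.
December 2054 has 31 days: 62 − 31 = 31 left.
31 days into January 2055 → January 31, 2055.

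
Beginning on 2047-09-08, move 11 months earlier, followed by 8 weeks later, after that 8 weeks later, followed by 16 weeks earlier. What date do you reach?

October 8, 2046

Going back 11 months from September 8, 2047:
month 9 − 11 = -2, which is month 10 of year 2046 → October 2046.
Day 8 is valid in October, giving October 8, 2046.
Counting forward 8 weeks (= 56 days) from October 8, 2046:
October has 31 days, so 31 − 8 = 23 days remain after October 8, 2046; 56 − 23 = 33 left.
November 2046 has 30 days: 33 − 30 = 3 left.
3 days into December 2046 → December 3, 2046.
Advancing 8 weeks (= 56 days) from December 3, 2046:
December has 31 days, so 31 − 3 = 28 days remain after December 3, 2046; 56 − 28 = 28 left.
28 days into January 2047 → January 28, 2047.
Subtracting 16 weeks (= 112 days) from January 28, 2047:
Going back 28 days from January 28, 2047 reaches the end of the previous month; 112 − 28 = 84 left.
December 2046 has 31 days: 84 − 31 = 53 left.
November 2046 has 30 days: 53 − 30 = 23 left.
October 2046 has 31 days; 31 − 23 = 8 → October 8, 2046.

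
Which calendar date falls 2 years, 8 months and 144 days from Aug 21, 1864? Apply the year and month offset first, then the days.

September 12, 1867

Counting forward 2 years, 8 months and 144 days from August 21, 1864: first the month/year part, then the days.
+2 years → 1866; month 8 + 8 = 16, which is month 4 of year 1867 → April 1867.
Day 21 is valid in April, giving April 21, 1867.
Now add 144 days from April 21, 1867.
April has 30 days, so 30 − 21 = 9 days remain after April 21, 1867; 144 − 9 = 135 left.
May 1867 has 31 days: 135 − 31 = 104 left.
June 1867 has 30 days: 104 − 30 = 74 left.
July 1867 has 31 days: 74 − 31 = 43 left.
August 1867 has 31 days: 43 − 31 = 12 left.
12 days into September 1867 → September 12, 1867.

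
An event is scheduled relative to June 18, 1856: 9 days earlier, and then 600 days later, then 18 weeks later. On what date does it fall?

Counting back 9 days from June 18, 1856:
18 − 9 = 9, still in June 1856.
Counting forward 600 days from June 9, 1856:
June has 30 days, so 30 − 9 = 21 days remain after June 9, 1856; 600 − 21 = 579 left.
July 1856 has 31 days: 579 − 31 = 548 left.
August 1856 has 31 days: 548 − 31 = 517 left.
September 1856 has 30 days: 517 − 30 = 487 left.
October 1856 has 31 days: 487 − 31 = 456 left.
November 1856 has 30 days: 456 − 30 = 426 left.
December 1856 has 31 days: 426 − 31 = 395 left.
January 1857 has 31 days: 395 − 31 = 364 left.
February 1857 has 28 days (1857 is not a leap year): 364 − 28 = 336 left.
March 1857 has 31 days: 336 − 31 = 305 left.
April 1857 has 30 days: 305 − 30 = 275 left.
May 1857 has 31 days: 275 − 31 = 244 left.
June 1857 has 30 days: 244 − 30 = 214 left.
July 1857 has 31 days: 214 − 31 = 183 left.
August 1857 has 31 days: 183 − 31 = 152 left.
September 1857 has 30 days: 152 − 30 = 122 left.
October 1857 has 31 days: 122 − 31 = 91 left.
November 1857 has 30 days: 91 − 30 = 61 left.
December 1857 has 31 days: 61 − 31 = 30 left.
30 days into January 1858 → January 30, 1858.
Counting forward 18 weeks (= 126 days) from January 30, 1858:
January has 31 days, so 31 − 30 = 1 day remains after January 30, 1858; 126 − 1 = 125 left.
February 1858 has 28 days (1858 is not a leap year): 125 − 28 = 97 left.
March 1858 has 31 days: 97 − 31 = 66 left.
April 1858 has 30 days: 66 − 30 = 36 left.
May 1858 has 31 days: 36 − 31 = 5 left.
5 days into June 1858 → June 5, 1858.

June 5, 1858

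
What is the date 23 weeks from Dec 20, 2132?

May 30, 2133

Counting forward 23 weeks = 161 days from December 20, 2132.
December has 31 days, so 31 − 20 = 11 days remain after December 20, 2132; 161 − 11 = 150 left.
January 2133 has 31 days: 150 − 31 = 119 left.
February 2133 has 28 days (2133 is not a leap year): 119 − 28 = 91 left.
March 2133 has 31 days: 91 − 31 = 60 left.
April 2133 has 30 days: 60 − 30 = 30 left.
30 days into May 2133 → May 30, 2133.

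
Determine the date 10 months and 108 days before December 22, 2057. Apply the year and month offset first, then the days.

November 6, 2056

Counting back 10 months and 108 days from December 22, 2057: first the month/year part, then the days.
month 12 − 10 = 2 → February 2057.
Day 22 is valid in February, giving February 22, 2057.
Now subtract 108 days from February 22, 2057.
Going back 22 days from February 22, 2057 reaches the end of the previous month; 108 − 22 = 86 left.
January 2057 has 31 days: 86 − 31 = 55 left.
December 2056 has 31 days: 55 − 31 = 24 left.
November 2056 has 30 days; 30 − 24 = 6 → November 6, 2056.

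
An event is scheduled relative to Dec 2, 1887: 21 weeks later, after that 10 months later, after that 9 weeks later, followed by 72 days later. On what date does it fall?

Advancing 21 weeks (= 147 days) from December 2, 1887:
December has 31 days, so 31 − 2 = 29 days remain after December 2, 1887; 147 − 29 = 118 left.
January 1888 has 31 days: 118 − 31 = 87 left.
February 1888 has 29 days (1888 is a leap year): 87 − 29 = 58 left.
March 1888 has 31 days: 58 − 31 = 27 left.
27 days into April 1888 → April 27, 1888.
Counting forward 10 months from April 27, 1888:
month 4 + 10 = 14, which is month 2 of year 1889 → February 1889.
Day 27 is valid in February, giving February 27, 1889.
Counting forward 9 weeks (= 63 days) from February 27, 1889:
February has 28 days, so 28 − 27 = 1 day remains after February 27, 1889; 63 − 1 = 62 left.
March 1889 has 31 days: 62 − 31 = 31 left.
April 1889 has 30 days: 31 − 30 = 1 left.
1 day into May 1889 → May 1, 1889.
Counting forward 72 days from May 1, 1889:
May has 31 days, so 31 − 1 = 30 days remain after May 1, 1889; 72 − 30 = 42 left.
June 1889 has 30 days: 42 − 30 = 12 left.
12 days into July 1889 → July 12, 1889.

July 12, 1889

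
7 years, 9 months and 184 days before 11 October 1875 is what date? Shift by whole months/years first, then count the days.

Subtracting 7 years, 9 months and 184 days from October 11, 1875: first the month/year part, then the days.
-7 years → 1868; month 10 − 9 = 1 → January 1868.
Day 11 is valid in January, giving January 11, 1868.
Now subtract 184 days from January 11, 1868.
Going back 11 days from January 11, 1868 reaches the end of the previous month; 184 − 11 = 173 left.
December 1867 has 31 days: 173 − 31 = 142 left.
November 1867 has 30 days: 142 − 30 = 112 left.
October 1867 has 31 days: 112 − 31 = 81 left.
September 1867 has 30 days: 81 − 30 = 51 left.
August 1867 has 31 days: 51 − 31 = 20 left.
July 1867 has 31 days; 31 − 20 = 11 → July 11, 1867.

July 11, 1867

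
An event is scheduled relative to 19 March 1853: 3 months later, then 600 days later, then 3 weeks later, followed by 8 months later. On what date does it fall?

November 2, 1855

Advancing 3 months from March 19, 1853:
month 3 + 3 = 6 → June 1853.
Day 19 is valid in June, giving June 19, 1853.
Counting forward 600 days from June 19, 1853:
June has 30 days, so 30 − 19 = 11 days remain after June 19, 1853; 600 − 11 = 589 left.
July 1853 has 31 days: 589 − 31 = 558 left.
August 1853 has 31 days: 558 − 31 = 527 left.
September 1853 has 30 days: 527 − 30 = 497 left.
October 1853 has 31 days: 497 − 31 = 466 left.
November 1853 has 30 days: 466 − 30 = 436 left.
December 1853 has 31 days: 436 − 31 = 405 left.
January 1854 has 31 days: 405 − 31 = 374 left.
February 1854 has 28 days (1854 is not a leap year): 374 − 28 = 346 left.
March 1854 has 31 days: 346 − 31 = 315 left.
April 1854 has 30 days: 315 − 30 = 285 left.
May 1854 has 31 days: 285 − 31 = 254 left.
June 1854 has 30 days: 254 − 30 = 224 left.
July 1854 has 31 days: 224 − 31 = 193 left.
August 1854 has 31 days: 193 − 31 = 162 left.
September 1854 has 30 days: 162 − 30 = 132 left.
October 1854 has 31 days: 132 − 31 = 101 left.
November 1854 has 30 days: 101 − 30 = 71 left.
December 1854 has 31 days: 71 − 31 = 40 left.
January 1855 has 31 days: 40 − 31 = 9 left.
9 days into February 1855 → February 9, 1855.
Advancing 3 weeks (= 21 days) from February 9, 1855:
February has 28 days, so 28 − 9 = 19 days remain after February 9, 1855; 21 − 19 = 2 left.
2 days into March 1855 → March 2, 1855.
Counting forward 8 months from March 2, 1855:
month 3 + 8 = 11 → November 1855.
Day 2 is valid in November, giving November 2, 1855.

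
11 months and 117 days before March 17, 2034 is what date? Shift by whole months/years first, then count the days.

Counting back 11 months and 117 days from March 17, 2034: first the month/year part, then the days.
month 3 − 11 = -8, which is month 4 of year 2033 → April 2033.
Day 17 is valid in April, giving April 17, 2033.
Now subtract 117 days from April 17, 2033.
Going back 17 days from April 17, 2033 reaches the end of the previous month; 117 − 17 = 100 left.
March 2033 has 31 days: 100 − 31 = 69 left.
February 2033 has 28 days (2033 is not a leap year): 69 − 28 = 41 left.
January 2033 has 31 days: 41 − 31 = 10 left.
December 2032 has 31 days; 31 − 10 = 21 → December 21, 2032.

December 21, 2032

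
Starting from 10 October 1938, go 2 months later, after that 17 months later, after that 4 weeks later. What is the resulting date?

Advancing 2 months from October 10, 1938:
month 10 + 2 = 12 → December 1938.
Day 10 is valid in December, giving December 10, 1938.
Advancing 17 months from December 10, 1938:
month 12 + 17 = 29, which is month 5 of year 1940 → May 1940.
Day 10 is valid in May, giving May 10, 1940.
Adding 4 weeks (= 28 days) from May 10, 1940:
May has 31 days, so 31 − 10 = 21 days remain after May 10, 1940; 28 − 21 = 7 left.
7 days into June 1940 → June 7, 1940.

June 7, 1940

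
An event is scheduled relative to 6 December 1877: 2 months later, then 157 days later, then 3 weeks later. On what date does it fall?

Adding 2 months from December 6, 1877:
month 12 + 2 = 14, which is month 2 of year 1878 → February 1878.
Day 6 is valid in February, giving February 6, 1878.
Counting forward 157 days from February 6, 1878:
February has 28 days, so 28 − 6 = 22 days remain after February 6, 1878; 157 − 22 = 135 left.
March 1878 has 31 days: 135 − 31 = 104 left.
April 1878 has 30 days: 104 − 30 = 74 left.
May 1878 has 31 days: 74 − 31 = 43 left.
June 1878 has 30 days: 43 − 30 = 13 left.
13 days into July 1878 → July 13, 1878.
Advancing 3 weeks (= 21 days) from July 13, 1878:
July has 31 days, so 31 − 13 = 18 days remain after July 13, 1878; 21 − 18 = 3 left.
3 days into August 1878 → August 3, 1878.

August 3, 1878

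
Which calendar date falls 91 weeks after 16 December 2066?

Adding 91 weeks = 637 days from December 16, 2066.
December has 31 days, so 31 − 16 = 15 days remain after December 16, 2066; 637 − 15 = 622 left.
January 2067 has 31 days: 622 − 31 = 591 left.
February 2067 has 28 days (2067 is not a leap year): 591 − 28 = 563 left.
March 2067 has 31 days: 563 − 31 = 532 left.
April 2067 has 30 days: 532 − 30 = 502 left.
May 2067 has 31 days: 502 − 31 = 471 left.
June 2067 has 30 days: 471 − 30 = 441 left.
July 2067 has 31 days: 441 − 31 = 410 left.
August 2067 has 31 days: 410 − 31 = 379 left.
September 2067 has 30 days: 379 − 30 = 349 left.
October 2067 has 31 days: 349 − 31 = 318 left.
November 2067 has 30 days: 318 − 30 = 288 left.
December 2067 has 31 days: 288 − 31 = 257 left.
January 2068 has 31 days: 257 − 31 = 226 left.
February 2068 has 29 days (2068 is a leap year): 226 − 29 = 197 left.
March 2068 has 31 days: 197 − 31 = 166 left.
April 2068 has 30 days: 166 − 30 = 136 left.
May 2068 has 31 days: 136 − 31 = 105 left.
June 2068 has 30 days: 105 − 30 = 75 left.
July 2068 has 31 days: 75 − 31 = 44 left.
August 2068 has 31 days: 44 − 31 = 13 left.
13 days into September 2068 → September 13, 2068.

September 13, 2068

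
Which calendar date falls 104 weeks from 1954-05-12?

May 9, 1956

Counting forward 104 weeks = 728 days from May 12, 1954.
May has 31 days, so 31 − 12 = 19 days remain after May 12, 1954; 728 − 19 = 709 left.
June 1954 has 30 days: 709 − 30 = 679 left.
July 1954 has 31 days: 679 − 31 = 648 left.
August 1954 has 31 days: 648 − 31 = 617 left.
September 1954 has 30 days: 617 − 30 = 587 left.
October 1954 has 31 days: 587 − 31 = 556 left.
November 1954 has 30 days: 556 − 30 = 526 left.
December 1954 has 31 days: 526 − 31 = 495 left.
January 1955 has 31 days: 495 − 31 = 464 left.
February 1955 has 28 days (1955 is not a leap year): 464 − 28 = 436 left.
March 1955 has 31 days: 436 − 31 = 405 left.
April 1955 has 30 days: 405 − 30 = 375 left.
May 1955 has 31 days: 375 − 31 = 344 left.
June 1955 has 30 days: 344 − 30 = 314 left.
July 1955 has 31 days: 314 − 31 = 283 left.
August 1955 has 31 days: 283 − 31 = 252 left.
September 1955 has 30 days: 252 − 30 = 222 left.
October 1955 has 31 days: 222 − 31 = 191 left.
November 1955 has 30 days: 191 − 30 = 161 left.
December 1955 has 31 days: 161 − 31 = 130 left.
January 1956 has 31 days: 130 − 31 = 99 left.
February 1956 has 29 days (1956 is a leap year): 99 − 29 = 70 left.
March 1956 has 31 days: 70 − 31 = 39 left.
April 1956 has 30 days: 39 − 30 = 9 left.
9 days into May 1956 → May 9, 1956.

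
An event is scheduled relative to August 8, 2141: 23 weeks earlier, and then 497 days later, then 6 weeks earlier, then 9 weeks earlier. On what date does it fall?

Going back 23 weeks (= 161 days) from August 8, 2141:
Going back 8 days from August 8, 2141 reaches the end of the previous month; 161 − 8 = 153 left.
July 2141 has 31 days: 153 − 31 = 122 left.
June 2141 has 30 days: 122 − 30 = 92 left.
May 2141 has 31 days: 92 − 31 = 61 left.
April 2141 has 30 days: 61 − 30 = 31 left.
March 2141 has 31 days: 31 − 31 = 0 left.
February 2141 has 28 days; 28 − 0 = 28 → February 28, 2141.
Adding 497 days from February 28, 2141:
February has 28 days, so 28 − 28 = 0 days remain after February 28, 2141; 497 − 0 = 497 left.
March 2141 has 31 days: 497 − 31 = 466 left.
April 2141 has 30 days: 466 − 30 = 436 left.
May 2141 has 31 days: 436 − 31 = 405 left.
June 2141 has 30 days: 405 − 30 = 375 left.
July 2141 has 31 days: 375 − 31 = 344 left.
August 2141 has 31 days: 344 − 31 = 313 left.
September 2141 has 30 days: 313 − 30 = 283 left.
October 2141 has 31 days: 283 − 31 = 252 left.
November 2141 has 30 days: 252 − 30 = 222 left.
December 2141 has 31 days: 222 − 31 = 191 left.
January 2142 has 31 days: 191 − 31 = 160 left.
February 2142 has 28 days (2142 is not a leap year): 160 − 28 = 132 left.
March 2142 has 31 days: 132 − 31 = 101 left.
April 2142 has 30 days: 101 − 30 = 71 left.
May 2142 has 31 days: 71 − 31 = 40 left.
June 2142 has 30 days: 40 − 30 = 10 left.
10 days into July 2142 → July 10, 2142.
Counting back 6 weeks (= 42 days) from July 10, 2142:
Going back 10 days from July 10, 2142 reaches the end of the previous month; 42 − 10 = 32 left.
June 2142 has 30 days: 32 − 30 = 2 left.
May 2142 has 31 days; 31 − 2 = 29 → May 29, 2142.
Going back 9 weeks (= 63 days) from May 29, 2142:
Going back 29 days from May 29, 2142 reaches the end of the previous month; 63 − 29 = 34 left.
April 2142 has 30 days: 34 − 30 = 4 left.
March 2142 has 31 days; 31 − 4 = 27 → March 27, 2142.

March 27, 2142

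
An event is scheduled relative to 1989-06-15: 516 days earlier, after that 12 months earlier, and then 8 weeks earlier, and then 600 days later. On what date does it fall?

July 13, 1988

Subtracting 516 days from June 15, 1989:
Going back 15 days from June 15, 1989 reaches the end of the previous month; 516 − 15 = 501 left.
May 1989 has 31 days: 501 − 31 = 470 left.
April 1989 has 30 days: 470 − 30 = 440 left.
March 1989 has 31 days: 440 − 31 = 409 left.
February 1989 has 28 days (1989 is not a leap year): 409 − 28 = 381 left.
January 1989 has 31 days: 381 − 31 = 350 left.
December 1988 has 31 days: 350 − 31 = 319 left.
November 1988 has 30 days: 319 − 30 = 289 left.
October 1988 has 31 days: 289 − 31 = 258 left.
September 1988 has 30 days: 258 − 30 = 228 left.
August 1988 has 31 days: 228 − 31 = 197 left.
July 1988 has 31 days: 197 − 31 = 166 left.
June 1988 has 30 days: 166 − 30 = 136 left.
May 1988 has 31 days: 136 − 31 = 105 left.
April 1988 has 30 days: 105 − 30 = 75 left.
March 1988 has 31 days: 75 − 31 = 44 left.
February 1988 has 29 days (1988 is a leap year): 44 − 29 = 15 left.
January 1988 has 31 days; 31 − 15 = 16 → January 16, 1988.
Going back 12 months from January 16, 1988:
month 1 − 12 = -11, which is month 1 of year 1987 → January 1987.
Day 16 is valid in January, giving January 16, 1987.
Counting back 8 weeks (= 56 days) from January 16, 1987:
Going back 16 days from January 16, 1987 reaches the end of the previous month; 56 − 16 = 40 left.
December 1986 has 31 days: 40 − 31 = 9 left.
November 1986 has 30 days; 30 − 9 = 21 → November 21, 1986.
Counting forward 600 days from November 21, 1986:
November has 30 days, so 30 − 21 = 9 days remain after November 21, 1986; 600 − 9 = 591 left.
December 1986 has 31 days: 591 − 31 = 560 left.
January 1987 has 31 days: 560 − 31 = 529 left.
February 1987 has 28 days (1987 is not a leap year): 529 − 28 = 501 left.
March 1987 has 31 days: 501 − 31 = 470 left.
April 1987 has 30 days: 470 − 30 = 440 left.
May 1987 has 31 days: 440 − 31 = 409 left.
June 1987 has 30 days: 409 − 30 = 379 left.
July 1987 has 31 days: 379 − 31 = 348 left.
August 1987 has 31 days: 348 − 31 = 317 left.
September 1987 has 30 days: 317 − 30 = 287 left.
October 1987 has 31 days: 287 − 31 = 256 left.
November 1987 has 30 days: 256 − 30 = 226 left.
December 1987 has 31 days: 226 − 31 = 195 left.
January 1988 has 31 days: 195 − 31 = 164 left.
February 1988 has 29 days (1988 is a leap year): 164 − 29 = 135 left.
March 1988 has 31 days: 135 − 31 = 104 left.
April 1988 has 30 days: 104 − 30 = 74 left.
May 1988 has 31 days: 74 − 31 = 43 left.
June 1988 has 30 days: 43 − 30 = 13 left.
13 days into July 1988 → July 13, 1988.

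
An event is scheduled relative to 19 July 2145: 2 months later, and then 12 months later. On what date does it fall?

September 19, 2146

Counting forward 2 months from July 19, 2145:
month 7 + 2 = 9 → September 2145.
Day 19 is valid in September, giving September 19, 2145.
Counting forward 12 months from September 19, 2145:
month 9 + 12 = 21, which is month 9 of year 2146 → September 2146.
Day 19 is valid in September, giving September 19, 2146.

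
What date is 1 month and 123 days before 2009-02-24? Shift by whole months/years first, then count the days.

Subtracting 1 month and 123 days from February 24, 2009: first the month/year part, then the days.
month 2 − 1 = 1 → January 2009.
Day 24 is valid in January, giving January 24, 2009.
Now subtract 123 days from January 24, 2009.
Going back 24 days from January 24, 2009 reaches the end of the previous month; 123 − 24 = 99 left.
December 2008 has 31 days: 99 − 31 = 68 left.
November 2008 has 30 days: 68 − 30 = 38 left.
October 2008 has 31 days: 38 − 31 = 7 left.
September 2008 has 30 days; 30 − 7 = 23 → September 23, 2008.

September 23, 2008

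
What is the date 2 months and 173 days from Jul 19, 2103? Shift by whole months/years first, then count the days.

March 10, 2104

Counting forward 2 months and 173 days from July 19, 2103: first the month/year part, then the days.
month 7 + 2 = 9 → September 2103.
Day 19 is valid in September, giving September 19, 2103.
Now add 173 days from September 19, 2103.
September has 30 days, so 30 − 19 = 11 days remain after September 19, 2103; 173 − 11 = 162 left.
October 2103 has 31 days: 162 − 31 = 131 left.
November 2103 has 30 days: 131 − 30 = 101 left.
December 2103 has 31 days: 101 − 31 = 70 left.
January 2104 has 31 days: 70 − 31 = 39 left.
February 2104 has 29 days (2104 is a leap year): 39 − 29 = 10 left.
10 days into March 2104 → March 10, 2104.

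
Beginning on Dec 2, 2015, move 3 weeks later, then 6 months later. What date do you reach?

June 23, 2016

Adding 3 weeks (= 21 days) from December 2, 2015:
December has 31 days; 2 + 21 = 23, still in December.
Counting forward 6 months from December 23, 2015:
month 12 + 6 = 18, which is month 6 of year 2016 → June 2016.
Day 23 is valid in June, giving June 23, 2016.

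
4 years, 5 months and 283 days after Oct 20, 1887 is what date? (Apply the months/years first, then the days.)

December 28, 1892

Adding 4 years, 5 months and 283 days from October 20, 1887: first the month/year part, then the days.
+4 years → 1891; month 10 + 5 = 15, which is month 3 of year 1892 → March 1892.
Day 20 is valid in March, giving March 20, 1892.
Now add 283 days from March 20, 1892.
March has 31 days, so 31 − 20 = 11 days remain after March 20, 1892; 283 − 11 = 272 left.
April 1892 has 30 days: 272 − 30 = 242 left.
May 1892 has 31 days: 242 − 31 = 211 left.
June 1892 has 30 days: 211 − 30 = 181 left.
July 1892 has 31 days: 181 − 31 = 150 left.
August 1892 has 31 days: 150 − 31 = 119 left.
September 1892 has 30 days: 119 − 30 = 89 left.
October 1892 has 31 days: 89 − 31 = 58 left.
November 1892 has 30 days: 58 − 30 = 28 left.
28 days into December 1892 → December 28, 1892.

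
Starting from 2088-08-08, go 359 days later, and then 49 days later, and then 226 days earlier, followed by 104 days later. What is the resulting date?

Counting forward 359 days from August 8, 2088:
August has 31 days, so 31 − 8 = 23 days remain after August 8, 2088; 359 − 23 = 336 left.
September 2088 has 30 days: 336 − 30 = 306 left.
October 2088 has 31 days: 306 − 31 = 275 left.
November 2088 has 30 days: 275 − 30 = 245 left.
December 2088 has 31 days: 245 − 31 = 214 left.
January 2089 has 31 days: 214 − 31 = 183 left.
February 2089 has 28 days (2089 is not a leap year): 183 − 28 = 155 left.
March 2089 has 31 days: 155 − 31 = 124 left.
April 2089 has 30 days: 124 − 30 = 94 left.
May 2089 has 31 days: 94 − 31 = 63 left.
June 2089 has 30 days: 63 − 30 = 33 left.
July 2089 has 31 days: 33 − 31 = 2 left.
2 days into August 2089 → August 2, 2089.
Counting forward 49 days from August 2, 2089:
August has 31 days, so 31 − 2 = 29 days remain after August 2, 2089; 49 − 29 = 20 left.
20 days into September 2089 → September 20, 2089.
Subtracting 226 days from September 20, 2089:
Going back 20 days from September 20, 2089 reaches the end of the previous month; 226 − 20 = 206 left.
August 2089 has 31 days: 206 − 31 = 175 left.
July 2089 has 31 days: 175 − 31 = 144 left.
June 2089 has 30 days: 144 − 30 = 114 left.
May 2089 has 31 days: 114 − 31 = 83 left.
April 2089 has 30 days: 83 − 30 = 53 left.
March 2089 has 31 days: 53 − 31 = 22 left.
February 2089 has 28 days; 28 − 22 = 6 → February 6, 2089.
Adding 104 days from February 6, 2089:
February has 28 days, so 28 − 6 = 22 days remain after February 6, 2089; 104 − 22 = 82 left.
March 2089 has 31 days: 82 − 31 = 51 left.
April 2089 has 30 days: 51 − 30 = 21 left.
21 days into May 2089 → May 21, 2089.

May 21, 2089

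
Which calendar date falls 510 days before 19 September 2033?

Counting back 510 days from September 19, 2033.
Going back 19 days from September 19, 2033 reaches the end of the previous month; 510 − 19 = 491 left.
August 2033 has 31 days: 491 − 31 = 460 left.
July 2033 has 31 days: 460 − 31 = 429 left.
June 2033 has 30 days: 429 − 30 = 399 left.
May 2033 has 31 days: 399 − 31 = 368 left.
April 2033 has 30 days: 368 − 30 = 338 left.
March 2033 has 31 days: 338 − 31 = 307 left.
February 2033 has 28 days (2033 is not a leap year): 307 − 28 = 279 left.
January 2033 has 31 days: 279 − 31 = 248 left.
December 2032 has 31 days: 248 − 31 = 217 left.
November 2032 has 30 days: 217 − 30 = 187 left.
October 2032 has 31 days: 187 − 31 = 156 left.
September 2032 has 30 days: 156 − 30 = 126 left.
August 2032 has 31 days: 126 − 31 = 95 left.
July 2032 has 31 days: 95 − 31 = 64 left.
June 2032 has 30 days: 64 − 30 = 34 left.
May 2032 has 31 days: 34 − 31 = 3 left.
April 2032 has 30 days; 30 − 3 = 27 → April 27, 2032.

April 27, 2032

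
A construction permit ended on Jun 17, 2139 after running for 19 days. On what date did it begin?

May 29, 2139

Subtracting 19 days from June 17, 2139.
Going back 17 days from June 17, 2139 reaches the end of the previous month; 19 − 17 = 2 left.
May 2139 has 31 days; 31 − 2 = 29 → May 29, 2139.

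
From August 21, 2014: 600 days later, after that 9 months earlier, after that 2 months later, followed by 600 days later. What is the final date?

May 4, 2017

Counting forward 600 days from August 21, 2014:
August has 31 days, so 31 − 21 = 10 days remain after August 21, 2014; 600 − 10 = 590 left.
September 2014 has 30 days: 590 − 30 = 560 left.
October 2014 has 31 days: 560 − 31 = 529 left.
November 2014 has 30 days: 529 − 30 = 499 left.
December 2014 has 31 days: 499 − 31 = 468 left.
January 2015 has 31 days: 468 − 31 = 437 left.
February 2015 has 28 days (2015 is not a leap year): 437 − 28 = 409 left.
March 2015 has 31 days: 409 − 31 = 378 left.
April 2015 has 30 days: 378 − 30 = 348 left.
May 2015 has 31 days: 348 − 31 = 317 left.
June 2015 has 30 days: 317 − 30 = 287 left.
July 2015 has 31 days: 287 − 31 = 256 left.
August 2015 has 31 days: 256 − 31 = 225 left.
September 2015 has 30 days: 225 − 30 = 195 left.
October 2015 has 31 days: 195 − 31 = 164 left.
November 2015 has 30 days: 164 − 30 = 134 left.
December 2015 has 31 days: 134 − 31 = 103 left.
January 2016 has 31 days: 103 − 31 = 72 left.
February 2016 has 29 days (2016 is a leap year): 72 − 29 = 43 left.
March 2016 has 31 days: 43 − 31 = 12 left.
12 days into April 2016 → April 12, 2016.
Counting back 9 months from April 12, 2016:
month 4 − 9 = -5, which is month 7 of year 2015 → July 2015.
Day 12 is valid in July, giving July 12, 2015.
Counting forward 2 months from July 12, 2015:
month 7 + 2 = 9 → September 2015.
Day 12 is valid in September, giving September 12, 2015.
Counting forward 600 days from September 12, 2015:
September has 30 days, so 30 − 12 = 18 days remain after September 12, 2015; 600 − 18 = 582 left.
October 2015 has 31 days: 582 − 31 = 551 left.
November 2015 has 30 days: 551 − 30 = 521 left.
December 2015 has 31 days: 521 − 31 = 490 left.
January 2016 has 31 days: 490 − 31 = 459 left.
February 2016 has 29 days (2016 is a leap year): 459 − 29 = 430 left.
March 2016 has 31 days: 430 − 31 = 399 left.
April 2016 has 30 days: 399 − 30 = 369 left.
May 2016 has 31 days: 369 − 31 = 338 left.
June 2016 has 30 days: 338 − 30 = 308 left.
July 2016 has 31 days: 308 − 31 = 277 left.
August 2016 has 31 days: 277 − 31 = 246 left.
September 2016 has 30 days: 246 − 30 = 216 left.
October 2016 has 31 days: 216 − 31 = 185 left.
November 2016 has 30 days: 185 − 30 = 155 left.
December 2016 has 31 days: 155 − 31 = 124 left.
January 2017 has 31 days: 124 − 31 = 93 left.
February 2017 has 28 days (2017 is not a leap year): 93 − 28 = 65 left.
March 2017 has 31 days: 65 − 31 = 34 left.
April 2017 has 30 days: 34 − 30 = 4 left.
4 days into May 2017 → May 4, 2017.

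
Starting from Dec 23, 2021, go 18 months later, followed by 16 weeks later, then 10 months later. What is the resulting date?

Adding 18 months from December 23, 2021:
month 12 + 18 = 30, which is month 6 of year 2023 → June 2023.
Day 23 is valid in June, giving June 23, 2023.
Adding 16 weeks (= 112 days) from June 23, 2023:
June has 30 days, so 30 − 23 = 7 days remain after June 23, 2023; 112 − 7 = 105 left.
July 2023 has 31 days: 105 − 31 = 74 left.
August 2023 has 31 days: 74 − 31 = 43 left.
September 2023 has 30 days: 43 − 30 = 13 left.
13 days into October 2023 → October 13, 2023.
Advancing 10 months from October 13, 2023:
month 10 + 10 = 20, which is month 8 of year 2024 → August 2024.
Day 13 is valid in August, giving August 13, 2024.

August 13, 2024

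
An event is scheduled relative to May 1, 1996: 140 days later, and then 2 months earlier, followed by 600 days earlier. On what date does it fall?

Adding 140 days from May 1, 1996:
May has 31 days, so 31 − 1 = 30 days remain after May 1, 1996; 140 − 30 = 110 left.
June 1996 has 30 days: 110 − 30 = 80 left.
July 1996 has 31 days: 80 − 31 = 49 left.
August 1996 has 31 days: 49 − 31 = 18 left.
18 days into September 1996 → September 18, 1996.
Subtracting 2 months from September 18, 1996:
month 9 − 2 = 7 → July 1996.
Day 18 is valid in July, giving July 18, 1996.
Subtracting 600 days from July 18, 1996:
Going back 18 days from July 18, 1996 reaches the end of the previous month; 600 − 18 = 582 left.
June 1996 has 30 days: 582 − 30 = 552 left.
May 1996 has 31 days: 552 − 31 = 521 left.
April 1996 has 30 days: 521 − 30 = 491 left.
March 1996 has 31 days: 491 − 31 = 460 left.
February 1996 has 29 days (1996 is a leap year): 460 − 29 = 431 left.
January 1996 has 31 days: 431 − 31 = 400 left.
December 1995 has 31 days: 400 − 31 = 369 left.
November 1995 has 30 days: 369 − 30 = 339 left.
October 1995 has 31 days: 339 − 31 = 308 left.
September 1995 has 30 days: 308 − 30 = 278 left.
August 1995 has 31 days: 278 − 31 = 247 left.
July 1995 has 31 days: 247 − 31 = 216 left.
June 1995 has 30 days: 216 − 30 = 186 left.
May 1995 has 31 days: 186 − 31 = 155 left.
April 1995 has 30 days: 155 − 30 = 125 left.
March 1995 has 31 days: 125 − 31 = 94 left.
February 1995 has 28 days (1995 is not a leap year): 94 − 28 = 66 left.
January 1995 has 31 days: 66 − 31 = 35 left.
December 1994 has 31 days: 35 − 31 = 4 left.
November 1994 has 30 days; 30 − 4 = 26 → November 26, 1994.

November 26, 1994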